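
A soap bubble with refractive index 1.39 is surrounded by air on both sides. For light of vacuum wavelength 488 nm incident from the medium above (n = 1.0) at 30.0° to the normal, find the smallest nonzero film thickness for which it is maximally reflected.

At the upper boundary (n = 1.0 to n = 1.39) the reflected ray undergoes a half-wave phase shift.
Ray reflecting at the bottom interface goes from n = 1.39 toward n = 1.0: no phase shift.
Exactly one π shift → a net half-wave offset.
For maximum reflection here: 2 n t cos θ_r = (m + ½) λ.
Snell's law: 1.0 sin 30.0° = 1.39 sin θ_r → sin θ_r = 0.360, cos θ_r = 0.933.
Minimum at m = 0: t = λ / (4 n cos θ_r) = 488 / (4 × 1.39 × 0.933) = 94.1 nm.

94.1 nm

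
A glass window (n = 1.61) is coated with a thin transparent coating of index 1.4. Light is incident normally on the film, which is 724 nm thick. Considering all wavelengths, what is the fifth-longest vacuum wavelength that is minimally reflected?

450 nm

Top surface (1.0 → 1.4): reflection off a higher-index medium gives a half-wave phase shift.
Ray reflecting at the bottom interface goes from n = 1.4 toward n = 1.61: a half-wave phase shift.
The two reflections carry the same phase change, so no net offset.
For weak reflection here: 2 n t = (m + ½) λ.
λ = 2 n t / (m + ½). The fifth-longest wavelength is m = 4: λ = 2 × 1.4 × 724 / 4.50 = 450 nm.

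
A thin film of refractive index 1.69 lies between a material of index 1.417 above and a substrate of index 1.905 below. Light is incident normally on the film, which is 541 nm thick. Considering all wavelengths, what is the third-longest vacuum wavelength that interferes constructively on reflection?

Top surface (1.417 → 1.69): reflection off a higher-index medium gives a half-wave phase shift.
Ray reflecting at the bottom interface goes from n = 1.69 toward n = 1.905: a half-wave phase shift.
Zero or two π shifts → no net half-wave offset.
With no net inversion, constructive interference in reflection requires 2 n t = m λ.
λ = 2 n t / m. The third-longest wavelength is m = 3: λ = 2 × 1.69 × 541 / 3.00 = 610 nm.

610 nm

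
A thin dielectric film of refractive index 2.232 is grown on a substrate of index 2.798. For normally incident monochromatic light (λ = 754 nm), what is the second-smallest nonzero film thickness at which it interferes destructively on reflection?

253 nm

Ray reflecting at the top interface goes from n = 1.0 toward n = 2.232: a half-wave phase shift.
Ray reflecting at the bottom interface goes from n = 2.232 toward n = 2.798: a half-wave phase shift.
Zero or two π shifts → no net half-wave offset.
So the condition for destructive reflection is 2 n t = (m + ½) λ.
The second-smallest nonzero thickness corresponds to m = 1: t = (m + ½) λ / (2 n) = 1.50 × 754 / (2 × 2.232) = 253 nm.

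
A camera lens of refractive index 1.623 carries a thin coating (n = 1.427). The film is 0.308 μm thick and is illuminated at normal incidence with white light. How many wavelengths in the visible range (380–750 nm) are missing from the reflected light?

1

At the upper boundary (n = 1.0 to n = 1.427) the reflected ray undergoes a half-wave phase shift.
At the lower boundary (n = 1.427 to n = 1.623) the reflected ray undergoes a half-wave phase shift.
The two reflections carry the same phase change, so no net offset.
So the condition for destructive reflection is 2 n t = (m + ½) λ.
λ = 2 n t / (m + ½) = 879 / (m + ½) nm.
m=0: 1758 nm (IR); m=1: 586 nm (visible); m=2: 352 nm (UV).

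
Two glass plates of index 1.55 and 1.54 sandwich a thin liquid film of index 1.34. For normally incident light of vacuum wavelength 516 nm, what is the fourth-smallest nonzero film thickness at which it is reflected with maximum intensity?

674 nm

Top surface (1.55 → 1.34): reflection off a lower-index medium gives no phase shift.
At the lower boundary (n = 1.34 to n = 1.54) the reflected ray undergoes a half-wave phase shift.
Exactly one π shift → a net half-wave offset.
For bright reflection here: 2 n t = (m + ½) λ.
The fourth-smallest nonzero thickness corresponds to m = 3: t = (m + ½) λ / (2 n) = 3.50 × 516 / (2 × 1.34) = 674 nm.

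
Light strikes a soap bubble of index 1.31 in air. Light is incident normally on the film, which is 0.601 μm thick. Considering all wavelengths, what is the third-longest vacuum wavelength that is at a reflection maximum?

630 nm

At the upper boundary (n = 1.0 to n = 1.31) the reflected ray undergoes a half-wave phase shift.
Bottom surface (1.31 → 1.0): reflection off a lower-index medium gives no phase shift.
Exactly one π shift → a net half-wave offset.
So the condition for constructive reflection is 2 n t = (m + ½) λ.
λ = 2 n t / (m + ½). The third-longest wavelength is m = 2: λ = 2 × 1.31 × 601 / 2.50 = 630 nm.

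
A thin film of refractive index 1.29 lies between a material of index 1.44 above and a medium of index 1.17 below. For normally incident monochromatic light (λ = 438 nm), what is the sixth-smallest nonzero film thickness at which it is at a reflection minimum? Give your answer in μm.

At the upper boundary (n = 1.44 to n = 1.29) the reflected ray undergoes no phase shift.
At the lower boundary (n = 1.29 to n = 1.17) the reflected ray undergoes no phase shift.
Net: no relative phase inversion (both shifts match).
For minimum reflection here: 2 n t = (m + ½) λ.
The sixth-smallest nonzero thickness corresponds to m = 5: t = (m + ½) λ / (2 n) = 5.50 × 438 / (2 × 1.29) = 934 nm.

0.934 μm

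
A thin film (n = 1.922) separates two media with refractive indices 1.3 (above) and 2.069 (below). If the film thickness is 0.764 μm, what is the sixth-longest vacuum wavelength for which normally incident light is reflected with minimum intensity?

Ray reflecting at the top interface goes from n = 1.3 toward n = 1.922: a half-wave phase shift.
At the lower boundary (n = 1.922 to n = 2.069) the reflected ray undergoes a half-wave phase shift.
The two reflections carry the same phase change, so no net offset.
For dark reflection here: 2 n t = (m + ½) λ.
λ = 2 n t / (m + ½). The sixth-longest wavelength is m = 5: λ = 2 × 1.922 × 764 / 5.50 = 534 nm.

534 nm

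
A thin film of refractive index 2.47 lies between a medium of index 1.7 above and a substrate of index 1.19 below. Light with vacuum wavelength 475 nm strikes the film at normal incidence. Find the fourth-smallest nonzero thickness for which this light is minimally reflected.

385 nm

At the upper boundary (n = 1.7 to n = 2.47) the reflected ray undergoes a half-wave phase shift.
At the lower boundary (n = 2.47 to n = 1.19) the reflected ray undergoes no phase shift.
The two reflections differ by half a wavelength.
For weak reflection here: 2 n t = m λ.
The fourth-smallest nonzero thickness corresponds to m = 4: t = m λ / (2 n) = 4.00 × 475 / (2 × 2.47) = 385 nm.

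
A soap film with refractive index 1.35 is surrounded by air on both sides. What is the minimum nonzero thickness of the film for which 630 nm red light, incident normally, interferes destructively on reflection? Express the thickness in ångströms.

2333 Å

Top surface (1.0 → 1.35): reflection off a higher-index medium gives a half-wave phase shift.
At the lower boundary (n = 1.35 to n = 1.0) the reflected ray undergoes no phase shift.
Exactly one π shift → a net half-wave offset.
So the condition for destructive reflection is 2 n t = m λ.
Minimum nonzero at m = 1: t = λ / (2 n) = 630 / (2 × 1.35) = 233 nm.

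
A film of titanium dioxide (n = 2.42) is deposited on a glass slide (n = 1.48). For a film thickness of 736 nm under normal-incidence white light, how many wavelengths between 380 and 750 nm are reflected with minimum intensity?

5

At the upper boundary (n = 1.0 to n = 2.42) the reflected ray undergoes a half-wave phase shift.
At the lower boundary (n = 2.42 to n = 1.48) the reflected ray undergoes no phase shift.
Exactly one π shift → a net half-wave offset.
With one net inversion, destructive interference in reflection requires 2 n t = m λ.
λ = 2 n t / m = 3562 / m nm.
m=4: 891 nm (IR); m=5: 712 nm (visible); m=6: 594 nm (visible); m=7: 509 nm (visible); m=8: 445 nm (visible); m=9: 396 nm (visible); m=10: 356 nm (UV).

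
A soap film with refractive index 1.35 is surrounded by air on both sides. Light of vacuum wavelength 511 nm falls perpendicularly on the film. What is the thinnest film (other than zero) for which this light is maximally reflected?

Top surface (1.0 → 1.35): reflection off a higher-index medium gives a half-wave phase shift.
At the lower boundary (n = 1.35 to n = 1.0) the reflected ray undergoes no phase shift.
The two reflections differ by half a wavelength.
With one net inversion, constructive interference in reflection requires 2 n t = (m + ½) λ.
Minimum at m = 0: t = λ / (4 n) = 511 / (4 × 1.35) = 94.6 nm.

94.6 nm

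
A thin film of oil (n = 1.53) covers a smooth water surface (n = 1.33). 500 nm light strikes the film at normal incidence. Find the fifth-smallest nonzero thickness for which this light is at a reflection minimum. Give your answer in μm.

At the upper boundary (n = 1.0 to n = 1.53) the reflected ray undergoes a half-wave phase shift.
At the lower boundary (n = 1.53 to n = 1.33) the reflected ray undergoes no phase shift.
Exactly one π shift → a net half-wave offset.
With one net inversion, destructive interference in reflection requires 2 n t = m λ.
The fifth-smallest nonzero thickness corresponds to m = 5: t = m λ / (2 n) = 5.00 × 500 / (2 × 1.53) = 817 nm.

0.817 μm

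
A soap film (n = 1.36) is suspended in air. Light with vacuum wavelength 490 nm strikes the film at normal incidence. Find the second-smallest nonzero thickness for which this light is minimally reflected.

Ray reflecting at the top interface goes from n = 1.0 toward n = 1.36: a half-wave phase shift.
Bottom surface (1.36 → 1.0): reflection off a lower-index medium gives no phase shift.
Net: one phase inversion between the two reflected rays.
With one net inversion, destructive interference in reflection requires 2 n t = m λ.
The second-smallest nonzero thickness corresponds to m = 2: t = m λ / (2 n) = 2.00 × 490 / (2 × 1.36) = 360 nm.

360 nm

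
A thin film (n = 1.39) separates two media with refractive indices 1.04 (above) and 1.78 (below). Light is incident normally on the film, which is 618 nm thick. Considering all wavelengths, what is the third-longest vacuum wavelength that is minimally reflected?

Top surface (1.04 → 1.39): reflection off a higher-index medium gives a half-wave phase shift.
At the lower boundary (n = 1.39 to n = 1.78) the reflected ray undergoes a half-wave phase shift.
Net: no relative phase inversion (both shifts match).
So the condition for destructive reflection is 2 n t = (m + ½) λ.
λ = 2 n t / (m + ½). The third-longest wavelength is m = 2: λ = 2 × 1.39 × 618 / 2.50 = 687 nm.

687 nm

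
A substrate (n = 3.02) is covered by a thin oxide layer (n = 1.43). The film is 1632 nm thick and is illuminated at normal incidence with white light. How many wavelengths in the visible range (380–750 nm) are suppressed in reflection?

At the upper boundary (n = 1.0 to n = 1.43) the reflected ray undergoes a half-wave phase shift.
Ray reflecting at the bottom interface goes from n = 1.43 toward n = 3.02: a half-wave phase shift.
Net: no relative phase inversion (both shifts match).
For weak reflection here: 2 n t = (m + ½) λ.
λ = 2 n t / (m + ½) = 4668 / (m + ½) nm.
m=5: 849 nm (IR); m=6: 718 nm (visible); m=7: 622 nm (visible); m=8: 549 nm (visible); m=9: 491 nm (visible); m=10: 445 nm (visible); m=11: 406 nm (visible); m=12: 373 nm (UV).

6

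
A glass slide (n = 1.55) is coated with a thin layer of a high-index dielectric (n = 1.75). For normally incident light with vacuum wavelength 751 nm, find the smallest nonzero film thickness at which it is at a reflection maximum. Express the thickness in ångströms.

1073 Å

Top surface (1.0 → 1.75): reflection off a higher-index medium gives a half-wave phase shift.
Bottom surface (1.75 → 1.55): reflection off a lower-index medium gives no phase shift.
Exactly one π shift → a net half-wave offset.
For maximum reflection here: 2 n t = (m + ½) λ.
Minimum at m = 0: t = λ / (4 n) = 751 / (4 × 1.75) = 107 nm.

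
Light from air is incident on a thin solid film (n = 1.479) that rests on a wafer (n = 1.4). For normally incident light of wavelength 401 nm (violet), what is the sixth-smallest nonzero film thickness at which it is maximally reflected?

746 nm

Ray reflecting at the top interface goes from n = 1.0 toward n = 1.479: a half-wave phase shift.
At the lower boundary (n = 1.479 to n = 1.4) the reflected ray undergoes no phase shift.
Exactly one π shift → a net half-wave offset.
With one net inversion, constructive interference in reflection requires 2 n t = (m + ½) λ.
The sixth-smallest nonzero thickness corresponds to m = 5: t = (m + ½) λ / (2 n) = 5.50 × 401 / (2 × 1.479) = 746 nm.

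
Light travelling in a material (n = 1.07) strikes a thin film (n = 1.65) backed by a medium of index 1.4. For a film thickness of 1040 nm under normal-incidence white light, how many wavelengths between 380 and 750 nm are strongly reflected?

4

At the upper boundary (n = 1.07 to n = 1.65) the reflected ray undergoes a half-wave phase shift.
At the lower boundary (n = 1.65 to n = 1.4) the reflected ray undergoes no phase shift.
Exactly one π shift → a net half-wave offset.
With one net inversion, constructive interference in reflection requires 2 n t = (m + ½) λ.
λ = 2 n t / (m + ½) = 3432 / (m + ½) nm.
m=4: 763 nm (IR); m=5: 624 nm (visible); m=6: 528 nm (visible); m=7: 458 nm (visible); m=8: 404 nm (visible); m=9: 361 nm (UV).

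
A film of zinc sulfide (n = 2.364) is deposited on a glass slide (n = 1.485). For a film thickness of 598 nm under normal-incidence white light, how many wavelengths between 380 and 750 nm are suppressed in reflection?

At the upper boundary (n = 1.0 to n = 2.364) the reflected ray undergoes a half-wave phase shift.
At the lower boundary (n = 2.364 to n = 1.485) the reflected ray undergoes no phase shift.
The two reflections differ by half a wavelength.
With one net inversion, destructive interference in reflection requires 2 n t = m λ.
λ = 2 n t / m = 2827 / m nm.
m=3: 942 nm (IR); m=4: 707 nm (visible); m=5: 565 nm (visible); m=6: 471 nm (visible); m=7: 404 nm (visible); m=8: 353 nm (UV).

4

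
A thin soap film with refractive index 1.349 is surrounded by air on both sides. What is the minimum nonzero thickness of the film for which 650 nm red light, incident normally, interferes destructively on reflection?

Ray reflecting at the top interface goes from n = 1.0 toward n = 1.349: a half-wave phase shift.
Bottom surface (1.349 → 1.0): reflection off a lower-index medium gives no phase shift.
Net: one phase inversion between the two reflected rays.
For weak reflection here: 2 n t = m λ.
Minimum nonzero at m = 1: t = λ / (2 n) = 650 / (2 × 1.349) = 241 nm.

241 nm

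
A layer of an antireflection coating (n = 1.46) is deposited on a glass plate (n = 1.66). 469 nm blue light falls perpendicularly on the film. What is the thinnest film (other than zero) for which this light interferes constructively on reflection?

Ray reflecting at the top interface goes from n = 1.0 toward n = 1.46: a half-wave phase shift.
Ray reflecting at the bottom interface goes from n = 1.46 toward n = 1.66: a half-wave phase shift.
Zero or two π shifts → no net half-wave offset.
With no net inversion, constructive interference in reflection requires 2 n t = m λ.
Minimum nonzero at m = 1: t = λ / (2 n) = 469 / (2 × 1.46) = 161 nm.

161 nm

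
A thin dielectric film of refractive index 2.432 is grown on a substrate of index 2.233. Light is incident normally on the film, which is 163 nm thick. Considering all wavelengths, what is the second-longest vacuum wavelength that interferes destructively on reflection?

Ray reflecting at the top interface goes from n = 1.0 toward n = 2.432: a half-wave phase shift.
Ray reflecting at the bottom interface goes from n = 2.432 toward n = 2.233: no phase shift.
The two reflections differ by half a wavelength.
With one net inversion, destructive interference in reflection requires 2 n t = m λ.
λ = 2 n t / m. The second-longest wavelength is m = 2: λ = 2 × 2.432 × 163 / 2.00 = 396 nm.

396 nm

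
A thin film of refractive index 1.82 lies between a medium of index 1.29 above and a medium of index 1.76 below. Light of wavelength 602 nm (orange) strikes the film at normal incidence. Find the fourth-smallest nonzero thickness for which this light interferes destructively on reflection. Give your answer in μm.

0.662 μm

At the upper boundary (n = 1.29 to n = 1.82) the reflected ray undergoes a half-wave phase shift.
At the lower boundary (n = 1.82 to n = 1.76) the reflected ray undergoes no phase shift.
Net: one phase inversion between the two reflected rays.
With one net inversion, destructive interference in reflection requires 2 n t = m λ.
The fourth-smallest nonzero thickness corresponds to m = 4: t = m λ / (2 n) = 4.00 × 602 / (2 × 1.82) = 662 nm.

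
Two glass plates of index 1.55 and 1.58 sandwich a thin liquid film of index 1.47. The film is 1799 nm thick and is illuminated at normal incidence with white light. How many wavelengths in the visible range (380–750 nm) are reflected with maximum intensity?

7

Ray reflecting at the top interface goes from n = 1.55 toward n = 1.47: no phase shift.
Bottom surface (1.47 → 1.58): reflection off a higher-index medium gives a half-wave phase shift.
The two reflections differ by half a wavelength.
With one net inversion, constructive interference in reflection requires 2 n t = (m + ½) λ.
λ = 2 n t / (m + ½) = 5289 / (m + ½) nm.
m=6: 814 nm (IR); m=7: 705 nm (visible); m=8: 622 nm (visible); m=9: 557 nm (visible); m=10: 504 nm (visible); m=11: 460 nm (visible); m=12: 423 nm (visible); m=13: 392 nm (visible); m=14: 365 nm (UV).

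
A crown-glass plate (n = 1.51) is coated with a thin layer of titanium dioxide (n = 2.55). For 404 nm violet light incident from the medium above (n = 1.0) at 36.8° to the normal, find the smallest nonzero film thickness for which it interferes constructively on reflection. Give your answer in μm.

Ray reflecting at the top interface goes from n = 1.0 toward n = 2.55: a half-wave phase shift.
Ray reflecting at the bottom interface goes from n = 2.55 toward n = 1.51: no phase shift.
Exactly one π shift → a net half-wave offset.
For maximum reflection here: 2 n t cos θ_r = (m + ½) λ.
Snell's law: 1.0 sin 36.8° = 2.55 sin θ_r → sin θ_r = 0.235, cos θ_r = 0.972.
Minimum at m = 0: t = λ / (4 n cos θ_r) = 404 / (4 × 2.55 × 0.972) = 40.7 nm.

0.0407 μm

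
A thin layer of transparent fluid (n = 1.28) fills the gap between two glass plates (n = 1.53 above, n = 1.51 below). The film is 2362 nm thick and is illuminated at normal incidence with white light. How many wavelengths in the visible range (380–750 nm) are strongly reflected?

At the upper boundary (n = 1.53 to n = 1.28) the reflected ray undergoes no phase shift.
Bottom surface (1.28 → 1.51): reflection off a higher-index medium gives a half-wave phase shift.
The two reflections differ by half a wavelength.
So the condition for constructive reflection is 2 n t = (m + ½) λ.
λ = 2 n t / (m + ½) = 6047 / (m + ½) nm.
m=7: 806 nm (IR); m=8: 711 nm (visible); m=9: 636 nm (visible); m=10: 576 nm (visible); m=11: 526 nm (visible); m=12: 484 nm (visible); m=13: 448 nm (visible); m=14: 417 nm (visible); m=15: 390 nm (visible); m=16: 366 nm (UV).

8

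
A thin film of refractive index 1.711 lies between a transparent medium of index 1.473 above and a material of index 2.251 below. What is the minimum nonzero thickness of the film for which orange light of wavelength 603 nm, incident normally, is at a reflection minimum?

88.1 nm

Ray reflecting at the top interface goes from n = 1.473 toward n = 1.711: a half-wave phase shift.
Ray reflecting at the bottom interface goes from n = 1.711 toward n = 2.251: a half-wave phase shift.
The two reflections carry the same phase change, so no net offset.
With no net inversion, destructive interference in reflection requires 2 n t = (m + ½) λ.
Minimum at m = 0: t = λ / (4 n) = 603 / (4 × 1.711) = 88.1 nm.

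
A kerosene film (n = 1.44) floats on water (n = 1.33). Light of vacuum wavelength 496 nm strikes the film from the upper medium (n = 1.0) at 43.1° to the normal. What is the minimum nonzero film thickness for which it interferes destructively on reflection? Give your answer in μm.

0.196 μm

Ray reflecting at the top interface goes from n = 1.0 toward n = 1.44: a half-wave phase shift.
Bottom surface (1.44 → 1.33): reflection off a lower-index medium gives no phase shift.
Net: one phase inversion between the two reflected rays.
So the condition for destructive reflection is 2 n t cos θ_r = m λ.
Snell's law: 1.0 sin 43.1° = 1.44 sin θ_r → sin θ_r = 0.474, cos θ_r = 0.880.
Minimum nonzero at m = 1: t = λ / (2 n cos θ_r) = 496 / (2 × 1.44 × 0.880) = 196 nm.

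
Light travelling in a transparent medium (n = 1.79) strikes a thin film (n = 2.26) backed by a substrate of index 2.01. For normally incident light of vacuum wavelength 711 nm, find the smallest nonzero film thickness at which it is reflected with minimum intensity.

Top surface (1.79 → 2.26): reflection off a higher-index medium gives a half-wave phase shift.
Bottom surface (2.26 → 2.01): reflection off a lower-index medium gives no phase shift.
Net: one phase inversion between the two reflected rays.
For minimum reflection here: 2 n t = m λ.
Minimum nonzero at m = 1: t = λ / (2 n) = 711 / (2 × 2.26) = 157 nm.

157 nm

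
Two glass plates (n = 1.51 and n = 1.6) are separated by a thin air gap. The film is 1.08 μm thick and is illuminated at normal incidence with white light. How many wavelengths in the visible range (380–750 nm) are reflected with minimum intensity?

Ray reflecting at the top interface goes from n = 1.51 toward n = 1.0: no phase shift.
Ray reflecting at the bottom interface goes from n = 1.0 toward n = 1.6: a half-wave phase shift.
The two reflections differ by half a wavelength.
So the condition for destructive reflection is 2 n t = m λ.
λ = 2 n t / m = 2160 / m nm.
m=2: 1080 nm (IR); m=3: 720 nm (visible); m=4: 540 nm (visible); m=5: 432 nm (visible); m=6: 360 nm (UV).

3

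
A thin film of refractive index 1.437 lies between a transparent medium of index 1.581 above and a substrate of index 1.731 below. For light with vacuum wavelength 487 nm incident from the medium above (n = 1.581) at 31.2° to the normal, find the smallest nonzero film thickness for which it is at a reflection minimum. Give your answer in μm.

At the upper boundary (n = 1.581 to n = 1.437) the reflected ray undergoes no phase shift.
At the lower boundary (n = 1.437 to n = 1.731) the reflected ray undergoes a half-wave phase shift.
Exactly one π shift → a net half-wave offset.
So the condition for destructive reflection is 2 n t cos θ_r = m λ.
Snell's law: 1.581 sin 31.2° = 1.437 sin θ_r → sin θ_r = 0.570, cos θ_r = 0.822.
Minimum nonzero at m = 1: t = λ / (2 n cos θ_r) = 487 / (2 × 1.437 × 0.822) = 206 nm.

0.206 μm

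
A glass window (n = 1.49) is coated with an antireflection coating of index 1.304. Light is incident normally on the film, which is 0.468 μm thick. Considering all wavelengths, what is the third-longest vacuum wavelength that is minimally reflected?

488 nm

Ray reflecting at the top interface goes from n = 1.0 toward n = 1.304: a half-wave phase shift.
Ray reflecting at the bottom interface goes from n = 1.304 toward n = 1.49: a half-wave phase shift.
The two reflections carry the same phase change, so no net offset.
With no net inversion, destructive interference in reflection requires 2 n t = (m + ½) λ.
λ = 2 n t / (m + ½). The third-longest wavelength is m = 2: λ = 2 × 1.304 × 468 / 2.50 = 488 nm.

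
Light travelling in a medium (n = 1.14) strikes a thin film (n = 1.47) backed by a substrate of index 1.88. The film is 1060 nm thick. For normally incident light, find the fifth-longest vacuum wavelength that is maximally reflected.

623 nm

Top surface (1.14 → 1.47): reflection off a higher-index medium gives a half-wave phase shift.
Ray reflecting at the bottom interface goes from n = 1.47 toward n = 1.88: a half-wave phase shift.
Net: no relative phase inversion (both shifts match).
So the condition for constructive reflection is 2 n t = m λ.
λ = 2 n t / m. The fifth-longest wavelength is m = 5: λ = 2 × 1.47 × 1060 / 5.00 = 623 nm.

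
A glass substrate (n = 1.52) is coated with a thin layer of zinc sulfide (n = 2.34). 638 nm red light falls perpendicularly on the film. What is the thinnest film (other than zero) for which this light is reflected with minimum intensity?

Top surface (1.0 → 2.34): reflection off a higher-index medium gives a half-wave phase shift.
Ray reflecting at the bottom interface goes from n = 2.34 toward n = 1.52: no phase shift.
The two reflections differ by half a wavelength.
For minimum reflection here: 2 n t = m λ.
Minimum nonzero at m = 1: t = λ / (2 n) = 638 / (2 × 2.34) = 136 nm.

136 nm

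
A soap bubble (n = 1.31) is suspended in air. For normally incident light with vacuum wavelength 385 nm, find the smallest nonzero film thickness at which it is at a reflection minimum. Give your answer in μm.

0.147 μm

Top surface (1.0 → 1.31): reflection off a higher-index medium gives a half-wave phase shift.
Bottom surface (1.31 → 1.0): reflection off a lower-index medium gives no phase shift.
Net: one phase inversion between the two reflected rays.
For weak reflection here: 2 n t = m λ.
Minimum nonzero at m = 1: t = λ / (2 n) = 385 / (2 × 1.31) = 147 nm.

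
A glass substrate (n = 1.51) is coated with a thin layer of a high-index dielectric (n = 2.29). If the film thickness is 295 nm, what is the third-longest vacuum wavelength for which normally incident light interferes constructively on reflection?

Top surface (1.0 → 2.29): reflection off a higher-index medium gives a half-wave phase shift.
At the lower boundary (n = 2.29 to n = 1.51) the reflected ray undergoes no phase shift.
The two reflections differ by half a wavelength.
So the condition for constructive reflection is 2 n t = (m + ½) λ.
λ = 2 n t / (m + ½). The third-longest wavelength is m = 2: λ = 2 × 2.29 × 295 / 2.50 = 540 nm.

540 nm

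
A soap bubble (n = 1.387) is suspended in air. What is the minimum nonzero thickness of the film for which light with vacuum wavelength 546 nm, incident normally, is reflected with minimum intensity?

197 nm

Top surface (1.0 → 1.387): reflection off a higher-index medium gives a half-wave phase shift.
At the lower boundary (n = 1.387 to n = 1.0) the reflected ray undergoes no phase shift.
Net: one phase inversion between the two reflected rays.
For minimum reflection here: 2 n t = m λ.
Minimum nonzero at m = 1: t = λ / (2 n) = 546 / (2 × 1.387) = 197 nm.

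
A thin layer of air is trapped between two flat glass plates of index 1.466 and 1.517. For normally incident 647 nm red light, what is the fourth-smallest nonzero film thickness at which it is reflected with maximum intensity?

1132 nm

At the upper boundary (n = 1.466 to n = 1.0) the reflected ray undergoes no phase shift.
At the lower boundary (n = 1.0 to n = 1.517) the reflected ray undergoes a half-wave phase shift.
Net: one phase inversion between the two reflected rays.
So the condition for constructive reflection is 2 n t = (m + ½) λ.
The fourth-smallest nonzero thickness corresponds to m = 3: t = (m + ½) λ / (2 n) = 3.50 × 647 / (2 × 1.0) = 1132 nm.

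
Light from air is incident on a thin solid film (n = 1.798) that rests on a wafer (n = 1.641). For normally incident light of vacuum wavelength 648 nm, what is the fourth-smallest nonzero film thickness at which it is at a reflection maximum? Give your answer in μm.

0.631 μm

At the upper boundary (n = 1.0 to n = 1.798) the reflected ray undergoes a half-wave phase shift.
Bottom surface (1.798 → 1.641): reflection off a lower-index medium gives no phase shift.
The two reflections differ by half a wavelength.
With one net inversion, constructive interference in reflection requires 2 n t = (m + ½) λ.
The fourth-smallest nonzero thickness corresponds to m = 3: t = (m + ½) λ / (2 n) = 3.50 × 648 / (2 × 1.798) = 631 nm.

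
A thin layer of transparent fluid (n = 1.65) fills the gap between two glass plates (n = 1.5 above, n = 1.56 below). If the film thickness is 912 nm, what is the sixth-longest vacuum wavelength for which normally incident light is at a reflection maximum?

Top surface (1.5 → 1.65): reflection off a higher-index medium gives a half-wave phase shift.
Bottom surface (1.65 → 1.56): reflection off a lower-index medium gives no phase shift.
The two reflections differ by half a wavelength.
With one net inversion, constructive interference in reflection requires 2 n t = (m + ½) λ.
λ = 2 n t / (m + ½). The sixth-longest wavelength is m = 5: λ = 2 × 1.65 × 912 / 5.50 = 547 nm.

547 nm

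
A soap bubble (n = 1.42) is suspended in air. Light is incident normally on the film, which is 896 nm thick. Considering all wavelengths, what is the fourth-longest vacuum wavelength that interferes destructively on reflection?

At the upper boundary (n = 1.0 to n = 1.42) the reflected ray undergoes a half-wave phase shift.
At the lower boundary (n = 1.42 to n = 1.0) the reflected ray undergoes no phase shift.
Exactly one π shift → a net half-wave offset.
So the condition for destructive reflection is 2 n t = m λ.
λ = 2 n t / m. The fourth-longest wavelength is m = 4: λ = 2 × 1.42 × 896 / 4.00 = 636 nm.

636 nm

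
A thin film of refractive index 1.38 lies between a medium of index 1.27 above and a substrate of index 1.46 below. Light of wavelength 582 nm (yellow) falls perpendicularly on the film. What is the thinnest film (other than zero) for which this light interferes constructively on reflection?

Top surface (1.27 → 1.38): reflection off a higher-index medium gives a half-wave phase shift.
Ray reflecting at the bottom interface goes from n = 1.38 toward n = 1.46: a half-wave phase shift.
Zero or two π shifts → no net half-wave offset.
For maximum reflection here: 2 n t = m λ.
Minimum nonzero at m = 1: t = λ / (2 n) = 582 / (2 × 1.38) = 211 nm.

211 nm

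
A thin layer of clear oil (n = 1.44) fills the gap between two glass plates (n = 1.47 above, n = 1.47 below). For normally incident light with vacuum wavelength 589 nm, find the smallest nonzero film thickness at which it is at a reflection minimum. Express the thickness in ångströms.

2045 Å

Ray reflecting at the top interface goes from n = 1.47 toward n = 1.44: no phase shift.
Bottom surface (1.44 → 1.47): reflection off a higher-index medium gives a half-wave phase shift.
Exactly one π shift → a net half-wave offset.
So the condition for destructive reflection is 2 n t = m λ.
Minimum nonzero at m = 1: t = λ / (2 n) = 589 / (2 × 1.44) = 205 nm.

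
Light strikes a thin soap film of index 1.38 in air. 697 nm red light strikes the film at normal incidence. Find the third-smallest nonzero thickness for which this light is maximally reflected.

Ray reflecting at the top interface goes from n = 1.0 toward n = 1.38: a half-wave phase shift.
At the lower boundary (n = 1.38 to n = 1.0) the reflected ray undergoes no phase shift.
Net: one phase inversion between the two reflected rays.
So the condition for constructive reflection is 2 n t = (m + ½) λ.
The third-smallest nonzero thickness corresponds to m = 2: t = (m + ½) λ / (2 n) = 2.50 × 697 / (2 × 1.38) = 631 nm.

631 nm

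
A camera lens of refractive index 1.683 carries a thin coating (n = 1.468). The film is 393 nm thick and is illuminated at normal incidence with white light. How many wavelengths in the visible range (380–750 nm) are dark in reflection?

Top surface (1.0 → 1.468): reflection off a higher-index medium gives a half-wave phase shift.
At the lower boundary (n = 1.468 to n = 1.683) the reflected ray undergoes a half-wave phase shift.
Zero or two π shifts → no net half-wave offset.
With no net inversion, destructive interference in reflection requires 2 n t = (m + ½) λ.
λ = 2 n t / (m + ½) = 1154 / (m + ½) nm.
m=1: 769 nm (IR); m=2: 462 nm (visible); m=3: 330 nm (UV).

1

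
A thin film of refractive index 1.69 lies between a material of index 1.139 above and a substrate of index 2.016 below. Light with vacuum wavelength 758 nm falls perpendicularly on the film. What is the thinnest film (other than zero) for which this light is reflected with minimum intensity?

112 nm

At the upper boundary (n = 1.139 to n = 1.69) the reflected ray undergoes a half-wave phase shift.
Bottom surface (1.69 → 2.016): reflection off a higher-index medium gives a half-wave phase shift.
The two reflections carry the same phase change, so no net offset.
So the condition for destructive reflection is 2 n t = (m + ½) λ.
Minimum at m = 0: t = λ / (4 n) = 758 / (4 × 1.69) = 112 nm.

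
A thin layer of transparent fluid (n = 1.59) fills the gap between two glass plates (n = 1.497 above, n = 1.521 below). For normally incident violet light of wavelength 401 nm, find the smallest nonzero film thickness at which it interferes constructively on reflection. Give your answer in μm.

0.0631 μm

Top surface (1.497 → 1.59): reflection off a higher-index medium gives a half-wave phase shift.
Bottom surface (1.59 → 1.521): reflection off a lower-index medium gives no phase shift.
Net: one phase inversion between the two reflected rays.
So the condition for constructive reflection is 2 n t = (m + ½) λ.
Minimum at m = 0: t = λ / (4 n) = 401 / (4 × 1.59) = 63.1 nm.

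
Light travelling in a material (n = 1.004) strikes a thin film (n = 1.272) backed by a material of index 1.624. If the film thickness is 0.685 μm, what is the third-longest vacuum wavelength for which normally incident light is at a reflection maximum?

581 nm

At the upper boundary (n = 1.004 to n = 1.272) the reflected ray undergoes a half-wave phase shift.
Bottom surface (1.272 → 1.624): reflection off a higher-index medium gives a half-wave phase shift.
Zero or two π shifts → no net half-wave offset.
With no net inversion, constructive interference in reflection requires 2 n t = m λ.
λ = 2 n t / m. The third-longest wavelength is m = 3: λ = 2 × 1.272 × 685 / 3.00 = 581 nm.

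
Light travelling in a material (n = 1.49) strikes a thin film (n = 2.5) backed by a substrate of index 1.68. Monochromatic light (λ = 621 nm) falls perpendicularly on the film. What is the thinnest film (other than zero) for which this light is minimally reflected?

At the upper boundary (n = 1.49 to n = 2.5) the reflected ray undergoes a half-wave phase shift.
At the lower boundary (n = 2.5 to n = 1.68) the reflected ray undergoes no phase shift.
The two reflections differ by half a wavelength.
With one net inversion, destructive interference in reflection requires 2 n t = m λ.
Minimum nonzero at m = 1: t = λ / (2 n) = 621 / (2 × 2.5) = 124 nm.

124 nm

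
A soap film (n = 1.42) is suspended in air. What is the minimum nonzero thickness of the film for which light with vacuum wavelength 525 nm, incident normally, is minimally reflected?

Ray reflecting at the top interface goes from n = 1.0 toward n = 1.42: a half-wave phase shift.
Ray reflecting at the bottom interface goes from n = 1.42 toward n = 1.0: no phase shift.
The two reflections differ by half a wavelength.
For minimum reflection here: 2 n t = m λ.
Minimum nonzero at m = 1: t = λ / (2 n) = 525 / (2 × 1.42) = 185 nm.

185 nm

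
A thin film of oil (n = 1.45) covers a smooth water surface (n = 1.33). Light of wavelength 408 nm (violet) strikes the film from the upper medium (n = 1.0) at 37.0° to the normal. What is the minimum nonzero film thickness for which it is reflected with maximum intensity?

Ray reflecting at the top interface goes from n = 1.0 toward n = 1.45: a half-wave phase shift.
Bottom surface (1.45 → 1.33): reflection off a lower-index medium gives no phase shift.
Exactly one π shift → a net half-wave offset.
For bright reflection here: 2 n t cos θ_r = (m + ½) λ.
Snell's law: 1.0 sin 37.0° = 1.45 sin θ_r → sin θ_r = 0.415, cos θ_r = 0.910.
Minimum at m = 0: t = λ / (4 n cos θ_r) = 408 / (4 × 1.45 × 0.910) = 77.3 nm.

77.3 nm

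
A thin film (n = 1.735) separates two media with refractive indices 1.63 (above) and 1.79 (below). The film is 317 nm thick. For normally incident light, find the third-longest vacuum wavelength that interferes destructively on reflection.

440 nm

At the upper boundary (n = 1.63 to n = 1.735) the reflected ray undergoes a half-wave phase shift.
At the lower boundary (n = 1.735 to n = 1.79) the reflected ray undergoes a half-wave phase shift.
Zero or two π shifts → no net half-wave offset.
So the condition for destructive reflection is 2 n t = (m + ½) λ.
λ = 2 n t / (m + ½). The third-longest wavelength is m = 2: λ = 2 × 1.735 × 317 / 2.50 = 440 nm.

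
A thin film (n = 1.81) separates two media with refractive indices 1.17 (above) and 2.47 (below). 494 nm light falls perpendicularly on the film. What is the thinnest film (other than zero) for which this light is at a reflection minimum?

68.2 nm

Top surface (1.17 → 1.81): reflection off a higher-index medium gives a half-wave phase shift.
At the lower boundary (n = 1.81 to n = 2.47) the reflected ray undergoes a half-wave phase shift.
Zero or two π shifts → no net half-wave offset.
With no net inversion, destructive interference in reflection requires 2 n t = (m + ½) λ.
Minimum at m = 0: t = λ / (4 n) = 494 / (4 × 1.81) = 68.2 nm.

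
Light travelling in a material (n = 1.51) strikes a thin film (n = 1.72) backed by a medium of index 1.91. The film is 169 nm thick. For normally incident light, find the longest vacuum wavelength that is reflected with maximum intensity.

Top surface (1.51 → 1.72): reflection off a higher-index medium gives a half-wave phase shift.
Bottom surface (1.72 → 1.91): reflection off a higher-index medium gives a half-wave phase shift.
Net: no relative phase inversion (both shifts match).
With no net inversion, constructive interference in reflection requires 2 n t = m λ.
λ = 2 n t / m. The longest wavelength is m = 1: λ = 2 × 1.72 × 169 / 1.00 = 581 nm.

581 nm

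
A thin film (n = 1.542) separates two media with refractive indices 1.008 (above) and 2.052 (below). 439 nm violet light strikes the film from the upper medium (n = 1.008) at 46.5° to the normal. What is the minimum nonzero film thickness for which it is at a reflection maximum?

162 nm

At the upper boundary (n = 1.008 to n = 1.542) the reflected ray undergoes a half-wave phase shift.
At the lower boundary (n = 1.542 to n = 2.052) the reflected ray undergoes a half-wave phase shift.
Net: no relative phase inversion (both shifts match).
With no net inversion, constructive interference in reflection requires 2 n t cos θ_r = m λ.
Snell's law: 1.008 sin 46.5° = 1.542 sin θ_r → sin θ_r = 0.474, cos θ_r = 0.880.
Minimum nonzero at m = 1: t = λ / (2 n cos θ_r) = 439 / (2 × 1.542 × 0.880) = 162 nm.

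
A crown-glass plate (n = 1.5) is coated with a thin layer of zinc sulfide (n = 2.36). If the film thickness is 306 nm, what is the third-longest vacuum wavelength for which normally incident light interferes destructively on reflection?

Ray reflecting at the top interface goes from n = 1.0 toward n = 2.36: a half-wave phase shift.
Bottom surface (2.36 → 1.5): reflection off a lower-index medium gives no phase shift.
Net: one phase inversion between the two reflected rays.
For minimum reflection here: 2 n t = m λ.
λ = 2 n t / m. The third-longest wavelength is m = 3: λ = 2 × 2.36 × 306 / 3.00 = 481 nm.

481 nm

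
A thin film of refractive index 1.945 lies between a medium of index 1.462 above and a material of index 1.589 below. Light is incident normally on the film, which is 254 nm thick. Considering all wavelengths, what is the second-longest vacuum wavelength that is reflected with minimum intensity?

Ray reflecting at the top interface goes from n = 1.462 toward n = 1.945: a half-wave phase shift.
Ray reflecting at the bottom interface goes from n = 1.945 toward n = 1.589: no phase shift.
Net: one phase inversion between the two reflected rays.
So the condition for destructive reflection is 2 n t = m λ.
λ = 2 n t / m. The second-longest wavelength is m = 2: λ = 2 × 1.945 × 254 / 2.00 = 494 nm.

494 nm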